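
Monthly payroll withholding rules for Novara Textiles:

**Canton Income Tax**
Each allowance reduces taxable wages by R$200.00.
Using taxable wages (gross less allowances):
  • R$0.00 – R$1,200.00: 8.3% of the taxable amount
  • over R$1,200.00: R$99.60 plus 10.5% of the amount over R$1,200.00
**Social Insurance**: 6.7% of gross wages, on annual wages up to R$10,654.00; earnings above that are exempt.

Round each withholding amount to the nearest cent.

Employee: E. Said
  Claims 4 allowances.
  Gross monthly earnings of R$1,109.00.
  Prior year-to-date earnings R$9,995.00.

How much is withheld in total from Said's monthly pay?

R$69.80

Canton Income Tax: taxable = R$1,109.00 − 4×R$200.00 = R$309.00
  8.3% × R$309.00 = R$25.65
Social Insurance: cap R$10,654.00 − YTD R$9,995.00 = R$659.00 subject; 6.7% × R$659.00 = R$44.15
Total: R$25.65 + R$44.15 = R$69.80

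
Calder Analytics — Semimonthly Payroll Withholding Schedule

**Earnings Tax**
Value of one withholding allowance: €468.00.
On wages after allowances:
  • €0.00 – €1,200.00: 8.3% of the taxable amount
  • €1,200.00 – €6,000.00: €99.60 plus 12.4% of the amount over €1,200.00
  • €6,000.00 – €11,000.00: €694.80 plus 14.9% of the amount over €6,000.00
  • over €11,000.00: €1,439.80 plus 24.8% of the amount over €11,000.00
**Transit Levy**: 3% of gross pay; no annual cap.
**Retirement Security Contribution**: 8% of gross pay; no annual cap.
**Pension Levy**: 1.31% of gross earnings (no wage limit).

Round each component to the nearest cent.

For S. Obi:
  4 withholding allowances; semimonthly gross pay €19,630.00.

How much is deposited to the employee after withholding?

€14,097.77

Earnings Tax: taxable = €19,630.00 − 4×€468.00 = €17,758.00
  €1,439.80 + 24.8% × (€17,758.00 − €11,000.00) = €1,439.80 + 24.8% × €6,758.00 = €3,115.78
Transit Levy: 3% × €19,630.00 = €588.90
Retirement Security Contribution: 8% × €19,630.00 = €1,570.40
Pension Levy: 1.31% × €19,630.00 = €257.15
Total withheld: €3,115.78 + €588.90 + €1,570.40 + €257.15 = €5,532.23
Net pay: €19,630.00 − €5,532.23 = €14,097.77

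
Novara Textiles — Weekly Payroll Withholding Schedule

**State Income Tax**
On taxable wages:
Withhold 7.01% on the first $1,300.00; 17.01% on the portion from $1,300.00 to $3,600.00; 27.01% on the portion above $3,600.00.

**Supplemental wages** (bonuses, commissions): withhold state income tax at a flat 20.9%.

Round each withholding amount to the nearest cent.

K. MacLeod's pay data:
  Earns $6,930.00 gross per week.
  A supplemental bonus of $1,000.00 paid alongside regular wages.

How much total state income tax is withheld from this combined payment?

State Income Tax: taxable = $6,930.00
  $482.36 + 27.01% × ($6,930.00 − $3,600.00) = $482.36 + 27.01% × $3,330.00 = $1,381.79
Supplemental (20.9% flat on bonus): 20.9% × $1,000.00 = $209.00
Total state income tax: $1,381.79 + $209.00 = $1,590.79

$1,590.79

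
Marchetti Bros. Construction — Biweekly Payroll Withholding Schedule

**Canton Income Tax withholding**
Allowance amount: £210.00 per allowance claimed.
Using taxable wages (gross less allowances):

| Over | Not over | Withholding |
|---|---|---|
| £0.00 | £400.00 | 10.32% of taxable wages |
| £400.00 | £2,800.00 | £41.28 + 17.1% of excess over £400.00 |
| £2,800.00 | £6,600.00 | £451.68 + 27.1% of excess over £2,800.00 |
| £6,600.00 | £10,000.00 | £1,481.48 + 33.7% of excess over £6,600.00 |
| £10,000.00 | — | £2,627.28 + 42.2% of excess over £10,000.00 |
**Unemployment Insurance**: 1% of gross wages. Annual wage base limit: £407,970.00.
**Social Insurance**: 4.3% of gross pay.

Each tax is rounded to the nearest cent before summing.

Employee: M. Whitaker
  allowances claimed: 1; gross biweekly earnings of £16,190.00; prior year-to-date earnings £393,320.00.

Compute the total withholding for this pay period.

Canton Income Tax: taxable = £16,190.00 − 1×£210.00 = £15,980.00
  £2,627.28 + 42.2% × (£15,980.00 − £10,000.00) = £2,627.28 + 42.2% × £5,980.00 = £5,150.84
Unemployment Insurance: cap £407,970.00 − YTD £393,320.00 = £14,650.00 subject; 1% × £14,650.00 = £146.50
Social Insurance: 4.3% × £16,190.00 = £696.17
Total: £5,150.84 + £146.50 + £696.17 = £5,993.51

£5,993.51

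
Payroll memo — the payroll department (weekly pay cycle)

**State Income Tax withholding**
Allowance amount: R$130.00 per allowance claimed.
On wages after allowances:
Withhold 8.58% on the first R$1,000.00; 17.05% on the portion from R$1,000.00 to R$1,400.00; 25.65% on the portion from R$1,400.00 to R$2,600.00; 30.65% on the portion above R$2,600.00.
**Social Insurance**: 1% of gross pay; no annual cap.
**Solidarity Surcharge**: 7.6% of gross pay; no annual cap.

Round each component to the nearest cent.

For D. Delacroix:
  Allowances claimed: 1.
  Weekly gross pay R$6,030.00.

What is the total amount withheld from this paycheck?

State Income Tax: taxable = R$6,030.00 − 1×R$130.00 = R$5,900.00
  R$461.80 + 30.65% × (R$5,900.00 − R$2,600.00) = R$461.80 + 30.65% × R$3,300.00 = R$1,473.25
Social Insurance: 1% × R$6,030.00 = R$60.30
Solidarity Surcharge: 7.6% × R$6,030.00 = R$458.28
Total: R$1,473.25 + R$60.30 + R$458.28 = R$1,991.83

R$1,991.83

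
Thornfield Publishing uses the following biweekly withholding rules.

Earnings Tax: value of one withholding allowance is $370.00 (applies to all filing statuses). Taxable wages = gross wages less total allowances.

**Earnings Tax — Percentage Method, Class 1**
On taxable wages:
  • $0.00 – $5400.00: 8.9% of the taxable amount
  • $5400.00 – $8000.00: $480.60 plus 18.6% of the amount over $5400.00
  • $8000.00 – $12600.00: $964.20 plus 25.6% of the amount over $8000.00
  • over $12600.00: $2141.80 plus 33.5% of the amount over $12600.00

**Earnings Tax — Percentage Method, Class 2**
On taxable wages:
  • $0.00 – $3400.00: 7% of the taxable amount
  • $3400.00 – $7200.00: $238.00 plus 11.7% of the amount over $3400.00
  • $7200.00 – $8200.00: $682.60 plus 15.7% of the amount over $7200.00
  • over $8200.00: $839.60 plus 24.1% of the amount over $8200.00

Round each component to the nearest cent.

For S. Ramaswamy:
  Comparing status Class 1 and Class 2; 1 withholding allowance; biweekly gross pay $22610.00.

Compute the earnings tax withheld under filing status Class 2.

$4223.24

Earnings Tax (Class 2): taxable = $22610.00 − 1×$370.00 = $22240.00
  $839.60 + 24.1% × ($22240.00 − $8200.00) = $839.60 + 24.1% × $14040.00 = $4223.24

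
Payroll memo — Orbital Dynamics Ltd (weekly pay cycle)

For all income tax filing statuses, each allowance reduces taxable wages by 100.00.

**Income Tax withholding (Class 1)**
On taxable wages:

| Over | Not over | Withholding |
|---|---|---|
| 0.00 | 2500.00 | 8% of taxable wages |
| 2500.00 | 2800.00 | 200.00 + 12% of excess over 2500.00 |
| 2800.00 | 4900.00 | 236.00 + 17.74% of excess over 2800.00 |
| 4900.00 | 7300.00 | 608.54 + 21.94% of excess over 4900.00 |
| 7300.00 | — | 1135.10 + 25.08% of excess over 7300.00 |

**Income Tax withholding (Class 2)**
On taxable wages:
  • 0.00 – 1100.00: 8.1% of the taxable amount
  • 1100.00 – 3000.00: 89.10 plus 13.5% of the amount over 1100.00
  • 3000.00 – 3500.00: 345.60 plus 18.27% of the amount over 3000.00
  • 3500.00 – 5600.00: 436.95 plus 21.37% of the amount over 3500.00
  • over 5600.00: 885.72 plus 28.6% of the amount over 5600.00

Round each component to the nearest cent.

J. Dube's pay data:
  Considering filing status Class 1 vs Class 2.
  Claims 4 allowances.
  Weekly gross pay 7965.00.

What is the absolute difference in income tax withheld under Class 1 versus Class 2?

Income Tax (Class 1): taxable = 7965.00 − 4×100.00 = 7565.00
  1135.10 + 25.08% × (7565.00 − 7300.00) = 1135.10 + 25.08% × 265.00 = 1201.56
Income Tax (Class 2): taxable = 7965.00 − 4×100.00 = 7565.00
  885.72 + 28.6% × (7565.00 − 5600.00) = 885.72 + 28.6% × 1965.00 = 1447.71
Difference: |1201.56 − 1447.71| = 246.15 (higher under Class 2)

246.15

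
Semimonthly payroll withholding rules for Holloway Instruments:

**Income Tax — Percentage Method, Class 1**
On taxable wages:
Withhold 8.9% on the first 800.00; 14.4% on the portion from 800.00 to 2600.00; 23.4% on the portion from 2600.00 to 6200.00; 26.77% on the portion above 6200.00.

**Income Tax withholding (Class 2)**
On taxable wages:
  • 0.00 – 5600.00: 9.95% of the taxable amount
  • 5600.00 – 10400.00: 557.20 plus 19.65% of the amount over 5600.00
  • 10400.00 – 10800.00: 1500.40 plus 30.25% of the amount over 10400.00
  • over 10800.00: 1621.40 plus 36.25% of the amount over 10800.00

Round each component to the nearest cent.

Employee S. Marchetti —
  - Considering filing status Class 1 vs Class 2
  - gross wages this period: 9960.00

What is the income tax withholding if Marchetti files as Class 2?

1413.94

Income Tax (Class 2): taxable = 9960.00
  557.20 + 19.65% × (9960.00 − 5600.00) = 557.20 + 19.65% × 4360.00 = 1413.94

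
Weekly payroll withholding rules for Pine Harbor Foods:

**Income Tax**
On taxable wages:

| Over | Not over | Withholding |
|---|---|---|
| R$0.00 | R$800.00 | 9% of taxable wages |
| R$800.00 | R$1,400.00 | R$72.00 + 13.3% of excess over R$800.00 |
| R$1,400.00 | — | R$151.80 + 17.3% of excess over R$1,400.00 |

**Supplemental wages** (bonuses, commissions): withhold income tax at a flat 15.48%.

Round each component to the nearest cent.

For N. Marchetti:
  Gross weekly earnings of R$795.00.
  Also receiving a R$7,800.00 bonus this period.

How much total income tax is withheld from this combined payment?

Income Tax: taxable = R$795.00
  9% × R$795.00 = R$71.55
Supplemental (15.48% flat on bonus): 15.48% × R$7,800.00 = R$1,207.44
Total income tax: R$71.55 + R$1,207.44 = R$1,278.99

R$1,278.99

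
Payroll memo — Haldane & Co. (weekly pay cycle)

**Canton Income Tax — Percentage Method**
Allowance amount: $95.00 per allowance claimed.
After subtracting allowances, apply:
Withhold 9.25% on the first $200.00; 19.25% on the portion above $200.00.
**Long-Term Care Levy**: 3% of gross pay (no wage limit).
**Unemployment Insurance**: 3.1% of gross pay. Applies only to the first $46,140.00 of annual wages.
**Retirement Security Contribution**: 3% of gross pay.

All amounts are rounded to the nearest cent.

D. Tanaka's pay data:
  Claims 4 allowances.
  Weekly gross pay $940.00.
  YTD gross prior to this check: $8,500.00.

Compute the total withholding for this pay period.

$173.34

Canton Income Tax: taxable = $940.00 − 4×$95.00 = $560.00
  $18.50 + 19.25% × ($560.00 − $200.00) = $18.50 + 19.25% × $360.00 = $87.80
Long-Term Care Levy: 3% × $940.00 = $28.20
Unemployment Insurance: 3.1% × $940.00 = $29.14
Retirement Security Contribution: 3% × $940.00 = $28.20
Total: $87.80 + $28.20 + $29.14 + $28.20 = $173.34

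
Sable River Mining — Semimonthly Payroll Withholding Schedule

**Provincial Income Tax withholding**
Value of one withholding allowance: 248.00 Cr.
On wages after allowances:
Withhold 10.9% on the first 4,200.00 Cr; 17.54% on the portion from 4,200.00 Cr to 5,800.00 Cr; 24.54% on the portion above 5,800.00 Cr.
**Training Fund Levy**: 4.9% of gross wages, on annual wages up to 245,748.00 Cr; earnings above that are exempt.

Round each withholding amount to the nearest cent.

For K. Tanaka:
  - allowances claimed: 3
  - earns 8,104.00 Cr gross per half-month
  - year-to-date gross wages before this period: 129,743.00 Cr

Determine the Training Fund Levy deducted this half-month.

Training Fund Levy: 4.9% × 8,104.00 Cr = 397.10 Cr

397.10 Cr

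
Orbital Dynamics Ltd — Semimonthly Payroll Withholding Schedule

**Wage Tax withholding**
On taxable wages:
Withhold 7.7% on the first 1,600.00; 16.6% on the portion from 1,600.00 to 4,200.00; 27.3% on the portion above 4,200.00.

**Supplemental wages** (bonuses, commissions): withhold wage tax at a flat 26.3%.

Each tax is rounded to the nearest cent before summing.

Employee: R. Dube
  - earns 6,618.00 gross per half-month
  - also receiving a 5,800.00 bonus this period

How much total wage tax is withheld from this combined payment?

2,740.31

Wage Tax: taxable = 6,618.00
  554.80 + 27.3% × (6,618.00 − 4,200.00) = 554.80 + 27.3% × 2,418.00 = 1,214.91
Supplemental (26.3% flat on bonus): 26.3% × 5,800.00 = 1,525.40
Total wage tax: 1,214.91 + 1,525.40 = 2,740.31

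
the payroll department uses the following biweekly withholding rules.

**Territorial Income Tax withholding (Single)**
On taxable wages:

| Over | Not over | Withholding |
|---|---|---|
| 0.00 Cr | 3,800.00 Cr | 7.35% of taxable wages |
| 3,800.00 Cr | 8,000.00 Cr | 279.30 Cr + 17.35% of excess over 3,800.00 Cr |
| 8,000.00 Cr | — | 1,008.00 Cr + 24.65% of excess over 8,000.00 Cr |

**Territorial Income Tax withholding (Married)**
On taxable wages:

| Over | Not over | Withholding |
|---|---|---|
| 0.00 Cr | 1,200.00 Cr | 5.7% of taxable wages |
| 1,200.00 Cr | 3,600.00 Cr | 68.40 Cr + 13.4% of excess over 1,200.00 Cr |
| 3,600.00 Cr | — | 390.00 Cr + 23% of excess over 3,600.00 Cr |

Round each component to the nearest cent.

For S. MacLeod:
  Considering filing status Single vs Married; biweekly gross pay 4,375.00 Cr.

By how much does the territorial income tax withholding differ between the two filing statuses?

Territorial Income Tax (Single): taxable = 4,375.00 Cr
  279.30 Cr + 17.35% × (4,375.00 Cr − 3,800.00 Cr) = 279.30 Cr + 17.35% × 575.00 Cr = 379.06 Cr
Territorial Income Tax (Married): taxable = 4,375.00 Cr
  390.00 Cr + 23% × (4,375.00 Cr − 3,600.00 Cr) = 390.00 Cr + 23% × 775.00 Cr = 568.25 Cr
Difference: |379.06 Cr − 568.25 Cr| = 189.19 Cr (higher under Married)

189.19 Cr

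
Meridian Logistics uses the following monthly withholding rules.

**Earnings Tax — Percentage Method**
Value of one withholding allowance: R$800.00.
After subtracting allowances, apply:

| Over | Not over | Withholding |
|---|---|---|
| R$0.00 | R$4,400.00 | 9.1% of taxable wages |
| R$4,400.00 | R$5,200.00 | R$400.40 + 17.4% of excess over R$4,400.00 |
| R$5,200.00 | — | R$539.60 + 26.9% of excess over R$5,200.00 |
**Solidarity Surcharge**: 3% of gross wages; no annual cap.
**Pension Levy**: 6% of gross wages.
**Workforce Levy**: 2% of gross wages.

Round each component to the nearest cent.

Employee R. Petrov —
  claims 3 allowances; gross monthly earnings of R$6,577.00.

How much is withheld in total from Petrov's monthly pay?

Earnings Tax: taxable = R$6,577.00 − 3×R$800.00 = R$4,177.00
  9.1% × R$4,177.00 = R$380.11
Solidarity Surcharge: 3% × R$6,577.00 = R$197.31
Pension Levy: 6% × R$6,577.00 = R$394.62
Workforce Levy: 2% × R$6,577.00 = R$131.54
Total: R$380.11 + R$197.31 + R$394.62 + R$131.54 = R$1,103.58

R$1,103.58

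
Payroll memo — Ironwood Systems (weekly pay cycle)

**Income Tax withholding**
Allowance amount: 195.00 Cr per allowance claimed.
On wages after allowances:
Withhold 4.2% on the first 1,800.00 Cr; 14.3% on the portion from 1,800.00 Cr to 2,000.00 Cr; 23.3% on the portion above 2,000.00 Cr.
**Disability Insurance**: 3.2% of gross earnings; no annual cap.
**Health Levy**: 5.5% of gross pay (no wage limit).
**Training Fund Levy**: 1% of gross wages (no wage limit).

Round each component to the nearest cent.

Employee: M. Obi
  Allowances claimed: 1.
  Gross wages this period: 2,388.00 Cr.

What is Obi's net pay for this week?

2,007.19 Cr

Income Tax: taxable = 2,388.00 Cr − 1×195.00 Cr = 2,193.00 Cr
  104.20 Cr + 23.3% × (2,193.00 Cr − 2,000.00 Cr) = 104.20 Cr + 23.3% × 193.00 Cr = 149.17 Cr
Disability Insurance: 3.2% × 2,388.00 Cr = 76.42 Cr
Health Levy: 5.5% × 2,388.00 Cr = 131.34 Cr
Training Fund Levy: 1% × 2,388.00 Cr = 23.88 Cr
Total withheld: 149.17 Cr + 76.42 Cr + 131.34 Cr + 23.88 Cr = 380.81 Cr
Net pay: 2,388.00 Cr − 380.81 Cr = 2,007.19 Cr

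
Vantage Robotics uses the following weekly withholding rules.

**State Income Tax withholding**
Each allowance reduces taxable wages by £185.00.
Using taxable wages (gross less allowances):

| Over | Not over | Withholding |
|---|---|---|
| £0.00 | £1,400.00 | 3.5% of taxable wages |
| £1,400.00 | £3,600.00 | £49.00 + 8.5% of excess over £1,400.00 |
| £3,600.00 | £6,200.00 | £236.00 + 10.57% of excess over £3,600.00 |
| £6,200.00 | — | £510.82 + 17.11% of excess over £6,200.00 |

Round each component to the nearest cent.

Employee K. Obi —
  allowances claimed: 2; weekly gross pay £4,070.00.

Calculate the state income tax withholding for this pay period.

£246.57

State Income Tax: taxable = £4,070.00 − 2×£185.00 = £3,700.00
  £236.00 + 10.57% × (£3,700.00 − £3,600.00) = £236.00 + 10.57% × £100.00 = £246.57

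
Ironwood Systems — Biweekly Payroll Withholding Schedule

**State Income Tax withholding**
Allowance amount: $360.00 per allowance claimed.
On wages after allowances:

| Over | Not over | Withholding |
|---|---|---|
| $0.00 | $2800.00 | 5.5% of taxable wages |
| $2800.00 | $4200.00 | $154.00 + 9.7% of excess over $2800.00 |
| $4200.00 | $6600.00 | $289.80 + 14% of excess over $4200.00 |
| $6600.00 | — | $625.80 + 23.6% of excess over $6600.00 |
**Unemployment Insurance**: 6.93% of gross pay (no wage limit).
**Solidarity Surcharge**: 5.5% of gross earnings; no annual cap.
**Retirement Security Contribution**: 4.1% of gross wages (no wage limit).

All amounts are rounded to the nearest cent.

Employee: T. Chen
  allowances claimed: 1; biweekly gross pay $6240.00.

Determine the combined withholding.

State Income Tax: taxable = $6240.00 − 1×$360.00 = $5880.00
  $289.80 + 14% × ($5880.00 − $4200.00) = $289.80 + 14% × $1680.00 = $525.00
Unemployment Insurance: 6.93% × $6240.00 = $432.43
Solidarity Surcharge: 5.5% × $6240.00 = $343.20
Retirement Security Contribution: 4.1% × $6240.00 = $255.84
Total: $525.00 + $432.43 + $343.20 + $255.84 = $1556.47

$1556.47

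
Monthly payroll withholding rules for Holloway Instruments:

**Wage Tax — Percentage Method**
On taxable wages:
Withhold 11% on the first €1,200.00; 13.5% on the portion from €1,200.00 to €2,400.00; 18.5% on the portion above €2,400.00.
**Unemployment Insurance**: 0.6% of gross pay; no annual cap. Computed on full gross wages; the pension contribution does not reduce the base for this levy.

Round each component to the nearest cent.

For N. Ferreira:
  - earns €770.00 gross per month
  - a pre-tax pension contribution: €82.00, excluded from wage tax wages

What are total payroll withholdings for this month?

€80.30

Wage Tax: taxable = €770.00 − €82.00 = €688.00
  11% × €688.00 = €75.68
Unemployment Insurance: 0.6% × €770.00 = €4.62
Total: €75.68 + €4.62 = €80.30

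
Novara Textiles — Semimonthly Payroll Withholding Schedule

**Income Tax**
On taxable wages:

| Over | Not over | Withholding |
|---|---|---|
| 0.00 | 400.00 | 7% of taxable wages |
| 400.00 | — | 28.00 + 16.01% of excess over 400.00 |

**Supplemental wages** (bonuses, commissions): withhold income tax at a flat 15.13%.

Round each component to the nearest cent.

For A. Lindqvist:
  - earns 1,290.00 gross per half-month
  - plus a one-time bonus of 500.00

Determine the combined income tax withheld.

246.14

Income Tax: taxable = 1,290.00
  28.00 + 16.01% × (1,290.00 − 400.00) = 28.00 + 16.01% × 890.00 = 170.49
Supplemental (15.13% flat on bonus): 15.13% × 500.00 = 75.65
Total income tax: 170.49 + 75.65 = 246.14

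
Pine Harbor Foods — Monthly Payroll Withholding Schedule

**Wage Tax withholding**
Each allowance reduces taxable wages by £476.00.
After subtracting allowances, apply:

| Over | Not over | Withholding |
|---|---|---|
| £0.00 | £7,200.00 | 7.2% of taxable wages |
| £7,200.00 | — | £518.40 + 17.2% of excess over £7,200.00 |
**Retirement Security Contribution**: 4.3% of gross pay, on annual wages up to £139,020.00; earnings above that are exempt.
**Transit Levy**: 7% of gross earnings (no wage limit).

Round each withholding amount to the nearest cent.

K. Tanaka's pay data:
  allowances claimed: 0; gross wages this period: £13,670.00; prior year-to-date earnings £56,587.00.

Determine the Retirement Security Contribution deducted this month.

£587.81

Retirement Security Contribution: 4.3% × £13,670.00 = £587.81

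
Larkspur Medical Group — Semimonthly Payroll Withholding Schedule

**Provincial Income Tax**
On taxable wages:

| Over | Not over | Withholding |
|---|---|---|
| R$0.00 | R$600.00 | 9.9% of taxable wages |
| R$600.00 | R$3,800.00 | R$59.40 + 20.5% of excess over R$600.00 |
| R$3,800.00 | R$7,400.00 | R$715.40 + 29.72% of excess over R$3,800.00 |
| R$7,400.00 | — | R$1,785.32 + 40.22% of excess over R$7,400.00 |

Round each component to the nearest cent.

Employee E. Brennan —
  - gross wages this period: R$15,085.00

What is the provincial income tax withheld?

Provincial Income Tax: taxable = R$15,085.00
  R$1,785.32 + 40.22% × (R$15,085.00 − R$7,400.00) = R$1,785.32 + 40.22% × R$7,685.00 = R$4,876.23

R$4,876.23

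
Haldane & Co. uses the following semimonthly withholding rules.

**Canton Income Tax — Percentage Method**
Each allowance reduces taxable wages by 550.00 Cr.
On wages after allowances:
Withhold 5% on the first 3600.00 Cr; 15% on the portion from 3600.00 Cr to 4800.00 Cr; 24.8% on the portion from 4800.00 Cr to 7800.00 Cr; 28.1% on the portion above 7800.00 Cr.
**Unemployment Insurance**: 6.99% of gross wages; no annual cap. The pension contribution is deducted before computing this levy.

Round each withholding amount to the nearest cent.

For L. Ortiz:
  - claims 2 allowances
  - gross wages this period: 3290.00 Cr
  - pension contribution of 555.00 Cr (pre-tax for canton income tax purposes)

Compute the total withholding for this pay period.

272.93 Cr

Canton Income Tax: taxable = 3290.00 Cr − 555.00 Cr − 2×550.00 Cr = 1635.00 Cr
  5% × 1635.00 Cr = 81.75 Cr
Unemployment Insurance: 6.99% × 2735.00 Cr = 191.18 Cr
Total: 81.75 Cr + 191.18 Cr = 272.93 Cr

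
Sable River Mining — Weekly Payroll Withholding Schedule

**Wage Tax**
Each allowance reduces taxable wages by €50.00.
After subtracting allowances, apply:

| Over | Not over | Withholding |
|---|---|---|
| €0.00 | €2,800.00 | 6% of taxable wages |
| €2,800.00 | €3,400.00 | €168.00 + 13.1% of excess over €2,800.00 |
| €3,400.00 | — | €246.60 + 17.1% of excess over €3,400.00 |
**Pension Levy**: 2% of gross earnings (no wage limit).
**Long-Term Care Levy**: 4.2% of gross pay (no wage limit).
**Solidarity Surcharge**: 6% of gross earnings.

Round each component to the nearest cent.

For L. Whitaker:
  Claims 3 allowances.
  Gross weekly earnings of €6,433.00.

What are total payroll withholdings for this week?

Wage Tax: taxable = €6,433.00 − 3×€50.00 = €6,283.00
  €246.60 + 17.1% × (€6,283.00 − €3,400.00) = €246.60 + 17.1% × €2,883.00 = €739.59
Pension Levy: 2% × €6,433.00 = €128.66
Long-Term Care Levy: 4.2% × €6,433.00 = €270.19
Solidarity Surcharge: 6% × €6,433.00 = €385.98
Total: €739.59 + €128.66 + €270.19 + €385.98 = €1,524.42

€1,524.42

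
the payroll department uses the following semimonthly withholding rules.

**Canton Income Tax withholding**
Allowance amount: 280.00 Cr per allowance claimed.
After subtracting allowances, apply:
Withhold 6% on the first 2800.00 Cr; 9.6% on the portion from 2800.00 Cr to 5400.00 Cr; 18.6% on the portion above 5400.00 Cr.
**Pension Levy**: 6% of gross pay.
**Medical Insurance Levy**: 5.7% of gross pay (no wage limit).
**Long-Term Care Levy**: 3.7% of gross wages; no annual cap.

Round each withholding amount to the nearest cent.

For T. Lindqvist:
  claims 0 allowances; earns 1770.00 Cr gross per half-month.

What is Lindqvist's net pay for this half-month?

Canton Income Tax: taxable = 1770.00 Cr
  6% × 1770.00 Cr = 106.20 Cr
Pension Levy: 6% × 1770.00 Cr = 106.20 Cr
Medical Insurance Levy: 5.7% × 1770.00 Cr = 100.89 Cr
Long-Term Care Levy: 3.7% × 1770.00 Cr = 65.49 Cr
Total withheld: 106.20 Cr + 106.20 Cr + 100.89 Cr + 65.49 Cr = 378.78 Cr
Net pay: 1770.00 Cr − 378.78 Cr = 1391.22 Cr

1391.22 Cr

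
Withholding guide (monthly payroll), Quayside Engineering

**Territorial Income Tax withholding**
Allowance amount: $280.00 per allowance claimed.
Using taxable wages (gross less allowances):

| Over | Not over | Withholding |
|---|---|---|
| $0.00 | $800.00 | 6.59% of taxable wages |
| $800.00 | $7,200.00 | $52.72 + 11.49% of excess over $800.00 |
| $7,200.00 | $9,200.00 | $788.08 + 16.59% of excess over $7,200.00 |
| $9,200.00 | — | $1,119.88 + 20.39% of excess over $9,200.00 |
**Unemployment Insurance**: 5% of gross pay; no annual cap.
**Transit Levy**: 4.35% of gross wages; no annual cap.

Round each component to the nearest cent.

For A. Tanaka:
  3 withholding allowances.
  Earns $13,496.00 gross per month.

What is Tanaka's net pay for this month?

Territorial Income Tax: taxable = $13,496.00 − 3×$280.00 = $12,656.00
  $1,119.88 + 20.39% × ($12,656.00 − $9,200.00) = $1,119.88 + 20.39% × $3,456.00 = $1,824.56
Unemployment Insurance: 5% × $13,496.00 = $674.80
Transit Levy: 4.35% × $13,496.00 = $587.08
Total withheld: $1,824.56 + $674.80 + $587.08 = $3,086.44
Net pay: $13,496.00 − $3,086.44 = $10,409.56

$10,409.56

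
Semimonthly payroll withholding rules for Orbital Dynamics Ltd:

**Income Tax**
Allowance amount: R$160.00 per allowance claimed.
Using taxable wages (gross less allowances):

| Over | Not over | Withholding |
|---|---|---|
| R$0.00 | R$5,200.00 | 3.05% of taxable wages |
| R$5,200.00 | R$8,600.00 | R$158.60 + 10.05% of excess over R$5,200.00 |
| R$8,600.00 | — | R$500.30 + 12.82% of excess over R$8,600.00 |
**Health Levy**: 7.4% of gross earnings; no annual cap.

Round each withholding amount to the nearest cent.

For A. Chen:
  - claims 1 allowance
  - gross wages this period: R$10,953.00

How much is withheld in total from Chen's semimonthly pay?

R$1,591.96

Income Tax: taxable = R$10,953.00 − 1×R$160.00 = R$10,793.00
  R$500.30 + 12.82% × (R$10,793.00 − R$8,600.00) = R$500.30 + 12.82% × R$2,193.00 = R$781.44
Health Levy: 7.4% × R$10,953.00 = R$810.52
Total: R$781.44 + R$810.52 = R$1,591.96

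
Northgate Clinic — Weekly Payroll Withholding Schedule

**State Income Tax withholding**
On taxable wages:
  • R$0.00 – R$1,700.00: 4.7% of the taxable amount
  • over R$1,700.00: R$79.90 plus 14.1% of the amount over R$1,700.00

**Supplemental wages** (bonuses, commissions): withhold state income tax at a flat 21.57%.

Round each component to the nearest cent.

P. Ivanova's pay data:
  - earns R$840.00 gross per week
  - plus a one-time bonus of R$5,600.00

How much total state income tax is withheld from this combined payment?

R$1,247.40

State Income Tax: taxable = R$840.00
  4.7% × R$840.00 = R$39.48
Supplemental (21.57% flat on bonus): 21.57% × R$5,600.00 = R$1,207.92
Total state income tax: R$39.48 + R$1,207.92 = R$1,247.40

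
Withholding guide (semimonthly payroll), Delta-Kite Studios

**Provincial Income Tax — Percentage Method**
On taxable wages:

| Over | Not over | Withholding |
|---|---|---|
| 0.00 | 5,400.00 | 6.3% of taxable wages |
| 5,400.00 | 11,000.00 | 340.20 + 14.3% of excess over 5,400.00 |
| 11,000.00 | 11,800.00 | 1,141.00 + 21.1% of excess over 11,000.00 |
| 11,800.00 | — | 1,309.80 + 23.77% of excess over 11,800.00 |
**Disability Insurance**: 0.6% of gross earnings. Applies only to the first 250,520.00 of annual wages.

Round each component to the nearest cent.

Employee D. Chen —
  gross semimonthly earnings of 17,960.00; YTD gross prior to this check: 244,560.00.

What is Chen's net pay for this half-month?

Provincial Income Tax: taxable = 17,960.00
  1,309.80 + 23.77% × (17,960.00 − 11,800.00) = 1,309.80 + 23.77% × 6,160.00 = 2,774.03
Disability Insurance: cap 250,520.00 − YTD 244,560.00 = 5,960.00 subject; 0.6% × 5,960.00 = 35.76
Total withheld: 2,774.03 + 35.76 = 2,809.79
Net pay: 17,960.00 − 2,809.79 = 15,150.21

15,150.21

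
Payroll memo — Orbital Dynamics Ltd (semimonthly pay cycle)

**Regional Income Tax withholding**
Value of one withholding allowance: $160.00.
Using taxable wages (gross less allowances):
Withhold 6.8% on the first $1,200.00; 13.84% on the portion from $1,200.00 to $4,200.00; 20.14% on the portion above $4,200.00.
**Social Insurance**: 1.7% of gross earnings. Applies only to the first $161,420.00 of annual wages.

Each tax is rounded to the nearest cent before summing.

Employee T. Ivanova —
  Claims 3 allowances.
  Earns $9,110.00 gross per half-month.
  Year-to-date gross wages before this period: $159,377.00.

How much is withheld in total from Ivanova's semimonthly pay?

$1,423.73

Regional Income Tax: taxable = $9,110.00 − 3×$160.00 = $8,630.00
  $496.80 + 20.14% × ($8,630.00 − $4,200.00) = $496.80 + 20.14% × $4,430.00 = $1,389.00
Social Insurance: cap $161,420.00 − YTD $159,377.00 = $2,043.00 subject; 1.7% × $2,043.00 = $34.73
Total: $1,389.00 + $34.73 = $1,423.73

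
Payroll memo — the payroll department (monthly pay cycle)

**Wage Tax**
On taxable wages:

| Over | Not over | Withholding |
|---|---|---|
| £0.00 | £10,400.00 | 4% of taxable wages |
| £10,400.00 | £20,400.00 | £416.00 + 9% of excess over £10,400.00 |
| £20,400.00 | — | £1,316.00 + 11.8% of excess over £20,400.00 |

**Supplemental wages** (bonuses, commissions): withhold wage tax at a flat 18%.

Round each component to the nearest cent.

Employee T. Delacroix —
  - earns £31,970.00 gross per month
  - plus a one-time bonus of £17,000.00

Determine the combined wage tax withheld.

Wage Tax: taxable = £31,970.00
  £1,316.00 + 11.8% × (£31,970.00 − £20,400.00) = £1,316.00 + 11.8% × £11,570.00 = £2,681.26
Supplemental (18% flat on bonus): 18% × £17,000.00 = £3,060.00
Total wage tax: £2,681.26 + £3,060.00 = £5,741.26

£5,741.26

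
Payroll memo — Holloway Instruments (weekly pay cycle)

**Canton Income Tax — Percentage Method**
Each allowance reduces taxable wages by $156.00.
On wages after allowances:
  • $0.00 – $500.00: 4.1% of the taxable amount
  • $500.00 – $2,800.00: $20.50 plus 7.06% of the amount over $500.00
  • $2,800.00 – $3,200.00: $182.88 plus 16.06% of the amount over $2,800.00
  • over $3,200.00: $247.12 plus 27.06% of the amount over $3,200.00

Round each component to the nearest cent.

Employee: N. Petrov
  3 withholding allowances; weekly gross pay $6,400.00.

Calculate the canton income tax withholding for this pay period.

Canton Income Tax: taxable = $6,400.00 − 3×$156.00 = $5,932.00
  $247.12 + 27.06% × ($5,932.00 − $3,200.00) = $247.12 + 27.06% × $2,732.00 = $986.40

$986.40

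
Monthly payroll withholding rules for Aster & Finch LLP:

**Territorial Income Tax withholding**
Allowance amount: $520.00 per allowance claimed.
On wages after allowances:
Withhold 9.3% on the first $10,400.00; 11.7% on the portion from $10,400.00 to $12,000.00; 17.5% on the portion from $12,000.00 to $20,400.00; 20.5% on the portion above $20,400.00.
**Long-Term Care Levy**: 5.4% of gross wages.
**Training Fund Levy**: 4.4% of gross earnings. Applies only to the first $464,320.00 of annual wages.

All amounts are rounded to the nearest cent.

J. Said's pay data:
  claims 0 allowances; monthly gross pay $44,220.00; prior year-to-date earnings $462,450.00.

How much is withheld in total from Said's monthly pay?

$9,977.66

Territorial Income Tax: taxable = $44,220.00
  $2,624.40 + 20.5% × ($44,220.00 − $20,400.00) = $2,624.40 + 20.5% × $23,820.00 = $7,507.50
Long-Term Care Levy: 5.4% × $44,220.00 = $2,387.88
Training Fund Levy: cap $464,320.00 − YTD $462,450.00 = $1,870.00 subject; 4.4% × $1,870.00 = $82.28
Total: $7,507.50 + $2,387.88 + $82.28 = $9,977.66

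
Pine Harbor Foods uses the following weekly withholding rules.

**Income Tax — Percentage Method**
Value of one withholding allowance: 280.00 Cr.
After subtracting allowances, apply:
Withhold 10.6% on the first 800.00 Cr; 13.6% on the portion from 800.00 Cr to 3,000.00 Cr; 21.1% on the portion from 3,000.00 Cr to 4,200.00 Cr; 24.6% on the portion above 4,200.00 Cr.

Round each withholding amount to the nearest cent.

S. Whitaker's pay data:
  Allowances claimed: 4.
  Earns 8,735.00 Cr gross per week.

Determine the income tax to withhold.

Income Tax: taxable = 8,735.00 Cr − 4×280.00 Cr = 7,615.00 Cr
  637.20 Cr + 24.6% × (7,615.00 Cr − 4,200.00 Cr) = 637.20 Cr + 24.6% × 3,415.00 Cr = 1,477.29 Cr

1,477.29 Cr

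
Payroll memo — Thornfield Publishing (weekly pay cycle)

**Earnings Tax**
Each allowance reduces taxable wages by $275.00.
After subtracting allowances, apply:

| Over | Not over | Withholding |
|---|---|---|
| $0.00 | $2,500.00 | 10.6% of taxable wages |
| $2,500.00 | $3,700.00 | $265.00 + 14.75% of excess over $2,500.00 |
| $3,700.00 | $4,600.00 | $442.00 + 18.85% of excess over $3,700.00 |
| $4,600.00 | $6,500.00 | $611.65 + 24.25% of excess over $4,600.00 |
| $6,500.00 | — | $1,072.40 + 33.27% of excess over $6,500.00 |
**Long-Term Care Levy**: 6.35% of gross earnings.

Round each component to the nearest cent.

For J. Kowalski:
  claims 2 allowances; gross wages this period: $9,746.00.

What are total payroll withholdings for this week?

Earnings Tax: taxable = $9,746.00 − 2×$275.00 = $9,196.00
  $1,072.40 + 33.27% × ($9,196.00 − $6,500.00) = $1,072.40 + 33.27% × $2,696.00 = $1,969.36
Long-Term Care Levy: 6.35% × $9,746.00 = $618.87
Total: $1,969.36 + $618.87 = $2,588.23

$2,588.23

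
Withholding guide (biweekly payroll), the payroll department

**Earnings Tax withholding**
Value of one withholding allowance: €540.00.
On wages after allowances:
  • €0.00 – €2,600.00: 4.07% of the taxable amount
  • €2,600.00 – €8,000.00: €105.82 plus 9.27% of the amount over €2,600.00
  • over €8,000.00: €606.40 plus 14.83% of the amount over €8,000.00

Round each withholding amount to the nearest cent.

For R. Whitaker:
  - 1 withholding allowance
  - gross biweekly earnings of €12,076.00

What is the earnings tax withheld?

€1,130.79

Earnings Tax: taxable = €12,076.00 − 1×€540.00 = €11,536.00
  €606.40 + 14.83% × (€11,536.00 − €8,000.00) = €606.40 + 14.83% × €3,536.00 = €1,130.79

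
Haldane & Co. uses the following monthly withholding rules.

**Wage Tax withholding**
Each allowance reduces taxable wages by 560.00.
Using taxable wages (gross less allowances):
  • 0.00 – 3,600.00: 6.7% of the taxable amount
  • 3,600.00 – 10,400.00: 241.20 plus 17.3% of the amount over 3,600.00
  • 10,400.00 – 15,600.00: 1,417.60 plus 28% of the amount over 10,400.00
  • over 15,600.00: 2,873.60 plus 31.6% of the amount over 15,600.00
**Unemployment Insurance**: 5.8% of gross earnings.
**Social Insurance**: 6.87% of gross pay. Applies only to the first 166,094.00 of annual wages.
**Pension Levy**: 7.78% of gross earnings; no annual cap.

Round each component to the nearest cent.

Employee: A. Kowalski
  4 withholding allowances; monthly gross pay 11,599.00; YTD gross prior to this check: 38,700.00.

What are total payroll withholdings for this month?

3,609.50

Wage Tax: taxable = 11,599.00 − 4×560.00 = 9,359.00
  241.20 + 17.3% × (9,359.00 − 3,600.00) = 241.20 + 17.3% × 5,759.00 = 1,237.51
Unemployment Insurance: 5.8% × 11,599.00 = 672.74
Social Insurance: 6.87% × 11,599.00 = 796.85
Pension Levy: 7.78% × 11,599.00 = 902.40
Total: 1,237.51 + 672.74 + 796.85 + 902.40 = 3,609.50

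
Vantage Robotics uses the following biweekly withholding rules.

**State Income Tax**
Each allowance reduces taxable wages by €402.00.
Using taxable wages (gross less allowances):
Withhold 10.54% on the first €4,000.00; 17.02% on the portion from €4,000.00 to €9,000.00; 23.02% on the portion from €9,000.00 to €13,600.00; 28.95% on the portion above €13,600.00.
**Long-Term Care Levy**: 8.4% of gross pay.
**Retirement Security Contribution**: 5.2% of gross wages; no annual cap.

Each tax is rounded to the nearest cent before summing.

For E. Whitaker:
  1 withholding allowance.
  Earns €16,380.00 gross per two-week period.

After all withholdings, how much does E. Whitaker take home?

€11,132.37

State Income Tax: taxable = €16,380.00 − 1×€402.00 = €15,978.00
  €2,331.52 + 28.95% × (€15,978.00 − €13,600.00) = €2,331.52 + 28.95% × €2,378.00 = €3,019.95
Long-Term Care Levy: 8.4% × €16,380.00 = €1,375.92
Retirement Security Contribution: 5.2% × €16,380.00 = €851.76
Total withheld: €3,019.95 + €1,375.92 + €851.76 = €5,247.63
Net pay: €16,380.00 − €5,247.63 = €11,132.37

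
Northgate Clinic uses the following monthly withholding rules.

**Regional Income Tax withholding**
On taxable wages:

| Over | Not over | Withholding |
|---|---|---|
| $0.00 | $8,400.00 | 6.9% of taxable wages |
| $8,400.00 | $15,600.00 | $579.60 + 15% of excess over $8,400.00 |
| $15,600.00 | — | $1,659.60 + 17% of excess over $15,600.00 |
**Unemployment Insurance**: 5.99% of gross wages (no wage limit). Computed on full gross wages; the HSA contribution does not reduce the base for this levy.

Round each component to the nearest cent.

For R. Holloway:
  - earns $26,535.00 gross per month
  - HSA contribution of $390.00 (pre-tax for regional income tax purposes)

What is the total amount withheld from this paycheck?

$5,041.70

Regional Income Tax: taxable = $26,535.00 − $390.00 = $26,145.00
  $1,659.60 + 17% × ($26,145.00 − $15,600.00) = $1,659.60 + 17% × $10,545.00 = $3,452.25
Unemployment Insurance: 5.99% × $26,535.00 = $1,589.45
Total: $3,452.25 + $1,589.45 = $5,041.70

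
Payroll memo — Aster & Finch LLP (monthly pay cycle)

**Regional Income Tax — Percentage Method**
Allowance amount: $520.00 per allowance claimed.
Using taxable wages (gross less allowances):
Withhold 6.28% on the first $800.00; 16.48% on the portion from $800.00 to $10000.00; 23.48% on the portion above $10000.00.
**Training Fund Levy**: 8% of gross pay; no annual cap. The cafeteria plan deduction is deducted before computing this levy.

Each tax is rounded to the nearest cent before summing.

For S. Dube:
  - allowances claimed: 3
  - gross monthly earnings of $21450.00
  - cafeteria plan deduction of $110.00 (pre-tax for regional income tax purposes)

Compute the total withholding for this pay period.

$5569.94

Regional Income Tax: taxable = $21450.00 − $110.00 − 3×$520.00 = $19780.00
  $1566.40 + 23.48% × ($19780.00 − $10000.00) = $1566.40 + 23.48% × $9780.00 = $3862.74
Training Fund Levy: 8% × $21340.00 = $1707.20
Total: $3862.74 + $1707.20 = $5569.94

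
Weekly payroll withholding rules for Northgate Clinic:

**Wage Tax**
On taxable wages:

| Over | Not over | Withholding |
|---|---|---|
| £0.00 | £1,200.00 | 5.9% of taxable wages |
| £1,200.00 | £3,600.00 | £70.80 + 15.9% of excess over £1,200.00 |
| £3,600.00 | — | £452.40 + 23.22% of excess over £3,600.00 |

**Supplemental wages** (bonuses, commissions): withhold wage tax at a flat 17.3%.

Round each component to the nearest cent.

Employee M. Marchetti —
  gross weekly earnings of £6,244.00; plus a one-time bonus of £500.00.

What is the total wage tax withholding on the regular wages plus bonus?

Wage Tax: taxable = £6,244.00
  £452.40 + 23.22% × (£6,244.00 − £3,600.00) = £452.40 + 23.22% × £2,644.00 = £1,066.34
Supplemental (17.3% flat on bonus): 17.3% × £500.00 = £86.50
Total wage tax: £1,066.34 + £86.50 = £1,152.84

£1,152.84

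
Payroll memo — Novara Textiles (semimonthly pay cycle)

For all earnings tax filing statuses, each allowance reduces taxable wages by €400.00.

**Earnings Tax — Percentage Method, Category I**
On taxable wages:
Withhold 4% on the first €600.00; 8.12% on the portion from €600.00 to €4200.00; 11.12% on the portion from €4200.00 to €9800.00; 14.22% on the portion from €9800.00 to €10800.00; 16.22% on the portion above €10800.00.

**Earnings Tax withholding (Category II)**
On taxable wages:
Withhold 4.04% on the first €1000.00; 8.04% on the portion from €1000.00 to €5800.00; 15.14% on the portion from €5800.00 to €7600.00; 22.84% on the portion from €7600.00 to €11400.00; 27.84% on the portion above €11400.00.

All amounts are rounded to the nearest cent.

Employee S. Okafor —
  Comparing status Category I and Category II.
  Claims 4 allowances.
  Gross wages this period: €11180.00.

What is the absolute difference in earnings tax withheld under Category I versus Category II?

Earnings Tax (Category I): taxable = €11180.00 − 4×€400.00 = €9580.00
  €316.32 + 11.12% × (€9580.00 − €4200.00) = €316.32 + 11.12% × €5380.00 = €914.58
Earnings Tax (Category II): taxable = €11180.00 − 4×€400.00 = €9580.00
  €698.84 + 22.84% × (€9580.00 − €7600.00) = €698.84 + 22.84% × €1980.00 = €1151.07
Difference: |€914.58 − €1151.07| = €236.49 (higher under Category II)

€236.49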